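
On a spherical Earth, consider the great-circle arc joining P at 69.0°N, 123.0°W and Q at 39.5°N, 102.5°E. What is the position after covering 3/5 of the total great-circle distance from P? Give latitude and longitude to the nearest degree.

The haversine formula gives a central angle δ ≈ 1.159 rad (66.4°) between the endpoints.
Interpolate at f = 3/5 with slerp weights a = sin((1−f)δ)/sin δ ≈ 0.488, b = sin(fδ)/sin δ ≈ 0.699.
p = a·p₁ + b·p₂ ≈ (-0.212, 0.380, 0.900); φ = arcsin(p_z) ≈ 64.20°, λ = atan2(p_y, p_x) ≈ 119.16°.

≈ 64°N, 119°E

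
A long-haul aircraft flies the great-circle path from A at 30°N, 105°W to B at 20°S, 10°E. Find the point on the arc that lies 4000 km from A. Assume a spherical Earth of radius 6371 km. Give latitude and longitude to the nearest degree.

Write both endpoints as unit vectors p₁, p₂ with components (cos φ cos λ, cos φ sin λ, sin φ).
The central angle between the endpoints is δ = arccos(p₁·p₂) ≈ 2.112 rad (121.0°). The total great-circle distance is δ·R ≈ 2.112 × 6371 ≈ 13454 km, so the target fraction is f = 4000/13454 ≈ 0.297.
Interpolate at f ≈ 0.297 with slerp weights a = sin((1−f)δ)/sin δ ≈ 1.162, b = sin(fδ)/sin δ ≈ 0.685.
p = a·p₁ + b·p₂ ≈ (0.374, -0.860, 0.347); φ = arcsin(p_z) ≈ 20.29°, λ = atan2(p_y, p_x) ≈ -66.53°.

≈ 20°N, 67°W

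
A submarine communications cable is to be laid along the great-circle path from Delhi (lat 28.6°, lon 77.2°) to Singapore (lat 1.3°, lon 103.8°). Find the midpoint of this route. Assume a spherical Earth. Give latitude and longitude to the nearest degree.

Write both endpoints as unit vectors p₁, p₂ with components (cos φ cos λ, cos φ sin λ, sin φ).
The central angle between the endpoints is δ = arccos(p₁·p₂) ≈ 0.651 rad (37.3°).
Interpolate at f = 1/2 with slerp weights a = sin((1−f)δ)/sin δ ≈ 0.528, b = sin(fδ)/sin δ ≈ 0.528.
p = a·p₁ + b·p₂ ≈ (-0.023, 0.964, 0.265); φ = arcsin(p_z) ≈ 15.34°, λ = atan2(p_y, p_x) ≈ 91.38°.

≈ lat 15°, lon 91°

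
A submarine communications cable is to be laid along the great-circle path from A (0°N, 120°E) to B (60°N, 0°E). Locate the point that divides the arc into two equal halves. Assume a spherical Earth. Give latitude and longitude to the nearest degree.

Write both endpoints as unit vectors p₁, p₂ with components (cos φ cos λ, cos φ sin λ, sin φ).
The central angle between the endpoints is δ = arccos(p₁·p₂) ≈ 1.823 rad (104.5°).
Interpolate at f = 1/2 with slerp weights a = sin((1−f)δ)/sin δ ≈ 0.816, b = sin(fδ)/sin δ ≈ 0.816.
p = a·p₁ + b·p₂ ≈ (0.000, 0.707, 0.707); φ = arcsin(p_z) ≈ 45.00°, λ = atan2(p_y, p_x) ≈ 90.00°.

≈ (45°N, 90°E)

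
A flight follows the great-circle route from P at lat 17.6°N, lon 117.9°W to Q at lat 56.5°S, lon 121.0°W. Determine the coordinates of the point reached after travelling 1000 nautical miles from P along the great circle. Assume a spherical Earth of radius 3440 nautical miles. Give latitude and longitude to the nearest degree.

≈ lat 1°N, lon 118°W

Convert each endpoint to a unit vector on the sphere (x = cos φ cos λ, y = cos φ sin λ, z = sin φ).
The central angle between the endpoints is δ = arccos(p₁·p₂) ≈ 1.294 rad (74.1°). The total great-circle distance is δ·R ≈ 1.294 × 3440 ≈ 4452 nmi, so the target fraction is f = 1000/4452 ≈ 0.225.
Interpolate at f ≈ 0.225 with slerp weights a = sin((1−f)δ)/sin δ ≈ 0.877, b = sin(fδ)/sin δ ≈ 0.298.
p = a·p₁ + b·p₂ ≈ (-0.476, -0.879, 0.017); φ = arcsin(p_z) ≈ 0.95°, λ = atan2(p_y, p_x) ≈ -118.41°.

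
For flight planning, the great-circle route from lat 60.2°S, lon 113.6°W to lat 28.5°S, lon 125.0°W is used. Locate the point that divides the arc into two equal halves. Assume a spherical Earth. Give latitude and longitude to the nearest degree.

From cos δ = sin φ₁ sin φ₂ + cos φ₁ cos φ₂ cos Δλ, the central angle is δ ≈ 0.569 rad (32.6°).
Interpolate at f = 1/2 with slerp weights a = sin((1−f)δ)/sin δ ≈ 0.521, b = sin(fδ)/sin δ ≈ 0.521.
p = a·p₁ + b·p₂ ≈ (-0.366, -0.612, -0.701); φ = arcsin(p_z) ≈ -44.48°, λ = atan2(p_y, p_x) ≈ -120.89°.

≈ lat 44°S, lon 121°W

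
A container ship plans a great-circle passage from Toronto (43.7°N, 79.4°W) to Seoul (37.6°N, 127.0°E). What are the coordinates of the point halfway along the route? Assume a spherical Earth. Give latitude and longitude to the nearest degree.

≈ (75°N, 167°W)

From cos δ = sin φ₁ sin φ₂ + cos φ₁ cos φ₂ cos Δλ, the central angle is δ ≈ 1.662 rad (95.3°).
Interpolate at f = 1/2 with slerp weights a = sin((1−f)δ)/sin δ ≈ 0.742, b = sin(fδ)/sin δ ≈ 0.742.
p = a·p₁ + b·p₂ ≈ (-0.255, -0.058, 0.965); φ = arcsin(p_z) ≈ 74.84°, λ = atan2(p_y, p_x) ≈ -167.24°.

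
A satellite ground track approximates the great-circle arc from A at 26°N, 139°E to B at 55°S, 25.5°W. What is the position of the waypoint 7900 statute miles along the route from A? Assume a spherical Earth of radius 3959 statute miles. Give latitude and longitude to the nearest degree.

≈ 74°S, 51°E

Convert each endpoint to a unit vector on the sphere (x = cos φ cos λ, y = cos φ sin λ, z = sin φ).
The central angle between the endpoints is δ = arccos(p₁·p₂) ≈ 2.598 rad (148.9°). The total great-circle distance is δ·R ≈ 2.598 × 3959 ≈ 10286 mi, so the target fraction is f = 7900/10286 ≈ 0.768.
Interpolate at f ≈ 0.768 with slerp weights a = sin((1−f)δ)/sin δ ≈ 1.096, b = sin(fδ)/sin δ ≈ 1.762.
p = a·p₁ + b·p₂ ≈ (0.169, 0.211, -0.963); φ = arcsin(p_z) ≈ -74.32°, λ = atan2(p_y, p_x) ≈ 51.37°.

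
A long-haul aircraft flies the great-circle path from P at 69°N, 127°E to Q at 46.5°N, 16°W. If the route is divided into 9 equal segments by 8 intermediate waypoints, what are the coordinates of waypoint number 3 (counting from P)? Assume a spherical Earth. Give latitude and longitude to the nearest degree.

From cos δ = sin φ₁ sin φ₂ + cos φ₁ cos φ₂ cos Δλ, the central angle is δ ≈ 1.070 rad (61.3°).
Interpolate at f = 3/9 with slerp weights a = sin((1−f)δ)/sin δ ≈ 0.746, b = sin(fδ)/sin δ ≈ 0.398.
p = a·p₁ + b·p₂ ≈ (0.102, 0.138, 0.985); φ = arcsin(p_z) ≈ 80.10°, λ = atan2(p_y, p_x) ≈ 53.40°.

≈ 80°N, 53°E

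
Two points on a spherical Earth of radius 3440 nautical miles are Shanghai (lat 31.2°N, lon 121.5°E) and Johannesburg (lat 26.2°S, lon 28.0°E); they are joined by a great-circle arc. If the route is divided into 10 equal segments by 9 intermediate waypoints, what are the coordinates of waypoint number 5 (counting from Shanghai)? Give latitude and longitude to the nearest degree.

From cos δ = sin φ₁ sin φ₂ + cos φ₁ cos φ₂ cos Δλ, the central angle is δ ≈ 1.850 rad (106.0°).
Interpolate at f = 5/10 with slerp weights a = sin((1−f)δ)/sin δ ≈ 0.831, b = sin(fδ)/sin δ ≈ 0.831.
p = a·p₁ + b·p₂ ≈ (0.287, 0.956, 0.064); φ = arcsin(p_z) ≈ 3.64°, λ = atan2(p_y, p_x) ≈ 73.29°.

≈ lat 4°N, lon 73°E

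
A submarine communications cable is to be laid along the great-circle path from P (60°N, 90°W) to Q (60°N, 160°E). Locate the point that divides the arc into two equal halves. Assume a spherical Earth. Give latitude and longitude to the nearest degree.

Write both endpoints as unit vectors p₁, p₂ with components (cos φ cos λ, cos φ sin λ, sin φ).
The central angle between the endpoints is δ = arccos(p₁·p₂) ≈ 0.844 rad (48.4°).
Interpolate at f = 1/2 with slerp weights a = sin((1−f)δ)/sin δ ≈ 0.548, b = sin(fδ)/sin δ ≈ 0.548.
p = a·p₁ + b·p₂ ≈ (-0.258, -0.180, 0.949); φ = arcsin(p_z) ≈ 71.68°, λ = atan2(p_y, p_x) ≈ -145.00°.

≈ (72°N, 145°W)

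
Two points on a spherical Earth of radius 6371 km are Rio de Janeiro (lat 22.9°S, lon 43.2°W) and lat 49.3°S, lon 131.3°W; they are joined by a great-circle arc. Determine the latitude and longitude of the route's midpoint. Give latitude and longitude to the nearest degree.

≈ lat 45°S, lon 78°W

From cos δ = sin φ₁ sin φ₂ + cos φ₁ cos φ₂ cos Δλ, the central angle is δ ≈ 1.250 rad (71.6°).
Interpolate at f = 1/2 with slerp weights a = sin((1−f)δ)/sin δ ≈ 0.617, b = sin(fδ)/sin δ ≈ 0.617.
p = a·p₁ + b·p₂ ≈ (0.149, -0.691, -0.707); φ = arcsin(p_z) ≈ -45.03°, λ = atan2(p_y, p_x) ≈ -77.86°.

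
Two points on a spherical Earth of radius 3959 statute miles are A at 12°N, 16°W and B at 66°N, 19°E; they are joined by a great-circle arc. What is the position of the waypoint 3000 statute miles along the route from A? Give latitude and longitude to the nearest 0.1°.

≈ 52.9°N, 2.1°E

From cos δ = sin φ₁ sin φ₂ + cos φ₁ cos φ₂ cos Δλ, the central angle is δ ≈ 1.029 rad (58.9°). The total great-circle distance is δ·R ≈ 1.029 × 3959 ≈ 4073 mi, so the target fraction is f = 3000/4073 ≈ 0.737.
Interpolate at f ≈ 0.737 with slerp weights a = sin((1−f)δ)/sin δ ≈ 0.313, b = sin(fδ)/sin δ ≈ 0.802.
p = a·p₁ + b·p₂ ≈ (0.602, 0.022, 0.798); φ = arcsin(p_z) ≈ 52.93°, λ = atan2(p_y, p_x) ≈ 2.09°.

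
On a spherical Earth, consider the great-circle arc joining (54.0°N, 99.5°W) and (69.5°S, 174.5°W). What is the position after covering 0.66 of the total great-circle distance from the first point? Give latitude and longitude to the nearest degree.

≈ (30°S, 133°W)

From cos δ = sin φ₁ sin φ₂ + cos φ₁ cos φ₂ cos Δλ, the central angle is δ ≈ 2.353 rad (134.8°).
Interpolate at f = 0.66 with slerp weights a = sin((1−f)δ)/sin δ ≈ 1.011, b = sin(fδ)/sin δ ≈ 1.409.
p = a·p₁ + b·p₂ ≈ (-0.589, -0.633, -0.502); φ = arcsin(p_z) ≈ -30.13°, λ = atan2(p_y, p_x) ≈ -132.94°.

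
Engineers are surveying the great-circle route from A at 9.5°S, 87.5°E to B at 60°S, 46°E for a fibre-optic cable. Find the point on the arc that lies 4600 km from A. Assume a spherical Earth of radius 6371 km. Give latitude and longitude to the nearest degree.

Convert each endpoint to a unit vector on the sphere (x = cos φ cos λ, y = cos φ sin λ, z = sin φ).
The central angle between the endpoints is δ = arccos(p₁·p₂) ≈ 1.033 rad (59.2°). The total great-circle distance is δ·R ≈ 1.033 × 6371 ≈ 6581 km, so the target fraction is f = 4600/6581 ≈ 0.699.
Interpolate at f ≈ 0.699 with slerp weights a = sin((1−f)δ)/sin δ ≈ 0.356, b = sin(fδ)/sin δ ≈ 0.770.
p = a·p₁ + b·p₂ ≈ (0.283, 0.628, -0.725); φ = arcsin(p_z) ≈ -46.49°, λ = atan2(p_y, p_x) ≈ 65.76°.

≈ 46°S, 66°E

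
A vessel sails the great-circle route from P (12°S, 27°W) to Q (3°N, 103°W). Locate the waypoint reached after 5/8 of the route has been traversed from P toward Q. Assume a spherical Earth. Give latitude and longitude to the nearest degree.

Convert each endpoint to a unit vector on the sphere (x = cos φ cos λ, y = cos φ sin λ, z = sin φ).
The central angle between the endpoints is δ = arccos(p₁·p₂) ≈ 1.343 rad (77.0°).
Interpolate at f = 5/8 with slerp weights a = sin((1−f)δ)/sin δ ≈ 0.495, b = sin(fδ)/sin δ ≈ 0.764.
p = a·p₁ + b·p₂ ≈ (0.260, -0.963, -0.063); φ = arcsin(p_z) ≈ -3.61°, λ = atan2(p_y, p_x) ≈ -74.89°.

≈ (4°S, 75°W)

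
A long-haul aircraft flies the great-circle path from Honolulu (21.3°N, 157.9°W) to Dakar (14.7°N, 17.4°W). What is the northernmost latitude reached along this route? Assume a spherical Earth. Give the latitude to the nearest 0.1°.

The great circle lies in the plane with unit normal n̂ = (p₁ × p₂)/|p₁ × p₂|.
Here n̂_z ≈ +0.719; the vertex latitude is φ_max = arccos|n̂_z| ≈ 44.1°.
Check via Clairaut: cos φ_max = |cos φ₁| · sin C = cos(21.3°)·sin(50.5°) ≈ 0.719, again giving ≈ 44.1°.

≈ 44.1°N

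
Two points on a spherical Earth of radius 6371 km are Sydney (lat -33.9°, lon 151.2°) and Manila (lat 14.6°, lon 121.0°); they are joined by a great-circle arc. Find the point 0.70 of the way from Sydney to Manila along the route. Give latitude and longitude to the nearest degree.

≈ lat 0°, lon 129°

Convert each endpoint to a unit vector on the sphere (x = cos φ cos λ, y = cos φ sin λ, z = sin φ).
The central angle between the endpoints is δ = arccos(p₁·p₂) ≈ 0.984 rad (56.4°).
Interpolate at f = 0.70 with slerp weights a = sin((1−f)δ)/sin δ ≈ 0.349, b = sin(fδ)/sin δ ≈ 0.763.
p = a·p₁ + b·p₂ ≈ (-0.635, 0.773, -0.002); φ = arcsin(p_z) ≈ -0.14°, λ = atan2(p_y, p_x) ≈ 129.39°.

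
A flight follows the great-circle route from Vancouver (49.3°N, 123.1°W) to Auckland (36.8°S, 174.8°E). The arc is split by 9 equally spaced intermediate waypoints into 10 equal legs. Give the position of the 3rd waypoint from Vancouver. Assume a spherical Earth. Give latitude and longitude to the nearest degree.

≈ (25°N, 147°W)

The haversine formula gives a central angle δ ≈ 1.782 rad (102.1°) between the endpoints.
Interpolate at f = 3/10 with slerp weights a = sin((1−f)δ)/sin δ ≈ 0.970, b = sin(fδ)/sin δ ≈ 0.521.
p = a·p₁ + b·p₂ ≈ (-0.761, -0.492, 0.423); φ = arcsin(p_z) ≈ 25.03°, λ = atan2(p_y, p_x) ≈ -147.12°.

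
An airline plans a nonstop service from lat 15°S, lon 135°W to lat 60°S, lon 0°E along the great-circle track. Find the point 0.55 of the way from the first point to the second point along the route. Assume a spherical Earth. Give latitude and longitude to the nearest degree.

Convert each endpoint to a unit vector on the sphere (x = cos φ cos λ, y = cos φ sin λ, z = sin φ).
The central angle between the endpoints is δ = arccos(p₁·p₂) ≈ 1.688 rad (96.7°).
Interpolate at f = 0.55 with slerp weights a = sin((1−f)δ)/sin δ ≈ 0.694, b = sin(fδ)/sin δ ≈ 0.806.
p = a·p₁ + b·p₂ ≈ (-0.071, -0.474, -0.878); φ = arcsin(p_z) ≈ -61.38°, λ = atan2(p_y, p_x) ≈ -98.47°.

≈ lat 61°S, lon 98°W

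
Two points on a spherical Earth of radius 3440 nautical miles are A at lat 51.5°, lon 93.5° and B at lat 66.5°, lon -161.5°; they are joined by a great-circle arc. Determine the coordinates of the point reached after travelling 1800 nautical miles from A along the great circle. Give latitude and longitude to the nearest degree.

≈ lat 71°, lon 145°

From cos δ = sin φ₁ sin φ₂ + cos φ₁ cos φ₂ cos Δλ, the central angle is δ ≈ 0.859 rad (49.2°). The total great-circle distance is δ·R ≈ 0.859 × 3440 ≈ 2954 nmi, so the target fraction is f = 1800/2954 ≈ 0.609.
Interpolate at f ≈ 0.609 with slerp weights a = sin((1−f)δ)/sin δ ≈ 0.435, b = sin(fδ)/sin δ ≈ 0.660.
p = a·p₁ + b·p₂ ≈ (-0.266, 0.187, 0.946); φ = arcsin(p_z) ≈ 71.03°, λ = atan2(p_y, p_x) ≈ 144.96°.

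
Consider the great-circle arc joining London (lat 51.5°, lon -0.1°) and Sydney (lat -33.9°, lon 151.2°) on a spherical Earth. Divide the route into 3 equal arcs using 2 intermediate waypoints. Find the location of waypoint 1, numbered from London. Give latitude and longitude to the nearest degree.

Write both endpoints as unit vectors p₁, p₂ with components (cos φ cos λ, cos φ sin λ, sin φ).
The central angle between the endpoints is δ = arccos(p₁·p₂) ≈ 2.668 rad (152.8°).
Interpolate at f = 1/3 with slerp weights a = sin((1−f)δ)/sin δ ≈ 2.143, b = sin(fδ)/sin δ ≈ 1.701.
p = a·p₁ + b·p₂ ≈ (0.097, 0.678, 0.729); φ = arcsin(p_z) ≈ 46.78°, λ = atan2(p_y, p_x) ≈ 81.85°.

≈ lat 47°, lon 82°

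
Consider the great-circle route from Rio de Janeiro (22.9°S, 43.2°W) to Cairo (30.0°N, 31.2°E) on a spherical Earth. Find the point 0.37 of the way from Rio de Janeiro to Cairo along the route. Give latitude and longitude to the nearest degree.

≈ 3°S, 16°W

Convert each endpoint to a unit vector on the sphere (x = cos φ cos λ, y = cos φ sin λ, z = sin φ).
The central angle between the endpoints is δ = arccos(p₁·p₂) ≈ 1.551 rad (88.9°).
Interpolate at f = 0.37 with slerp weights a = sin((1−f)δ)/sin δ ≈ 0.829, b = sin(fδ)/sin δ ≈ 0.543.
p = a·p₁ + b·p₂ ≈ (0.959, -0.279, -0.051); φ = arcsin(p_z) ≈ -2.93°, λ = atan2(p_y, p_x) ≈ -16.23°.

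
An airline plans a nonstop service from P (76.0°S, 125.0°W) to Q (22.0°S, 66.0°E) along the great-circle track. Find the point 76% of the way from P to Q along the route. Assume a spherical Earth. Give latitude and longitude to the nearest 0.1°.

Convert each endpoint to a unit vector on the sphere (x = cos φ cos λ, y = cos φ sin λ, z = sin φ).
The central angle between the endpoints is δ = arccos(p₁·p₂) ≈ 1.427 rad (81.8°).
Interpolate at f = 0.76 with slerp weights a = sin((1−f)δ)/sin δ ≈ 0.339, b = sin(fδ)/sin δ ≈ 0.893.
p = a·p₁ + b·p₂ ≈ (0.290, 0.689, -0.664); φ = arcsin(p_z) ≈ -41.60°, λ = atan2(p_y, p_x) ≈ 67.20°.

≈ (41.6°S, 67.2°E)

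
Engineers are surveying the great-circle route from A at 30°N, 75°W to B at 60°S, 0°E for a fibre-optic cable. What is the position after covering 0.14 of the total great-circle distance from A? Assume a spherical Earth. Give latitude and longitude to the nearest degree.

The haversine formula gives a central angle δ ≈ 1.898 rad (108.7°) between the endpoints.
Interpolate at f = 0.14 with slerp weights a = sin((1−f)δ)/sin δ ≈ 1.054, b = sin(fδ)/sin δ ≈ 0.277.
p = a·p₁ + b·p₂ ≈ (0.375, -0.882, 0.287); φ = arcsin(p_z) ≈ 16.67°, λ = atan2(p_y, p_x) ≈ -66.97°.

≈ 17°N, 67°W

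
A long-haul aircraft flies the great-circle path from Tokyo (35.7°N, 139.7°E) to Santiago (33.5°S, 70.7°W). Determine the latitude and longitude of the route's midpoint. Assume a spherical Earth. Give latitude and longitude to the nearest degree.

Write both endpoints as unit vectors p₁, p₂ with components (cos φ cos λ, cos φ sin λ, sin φ).
The central angle between the endpoints is δ = arccos(p₁·p₂) ≈ 2.705 rad (155.0°).
Interpolate at f = 1/2 with slerp weights a = sin((1−f)δ)/sin δ ≈ 2.308, b = sin(fδ)/sin δ ≈ 2.308.
p = a·p₁ + b·p₂ ≈ (-0.793, -0.604, 0.073); φ = arcsin(p_z) ≈ 4.18°, λ = atan2(p_y, p_x) ≈ -142.71°.

≈ 4°N, 143°W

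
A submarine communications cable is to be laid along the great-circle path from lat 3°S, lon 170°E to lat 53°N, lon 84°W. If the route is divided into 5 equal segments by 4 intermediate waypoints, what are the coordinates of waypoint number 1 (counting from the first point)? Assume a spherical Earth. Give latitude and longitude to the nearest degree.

Write both endpoints as unit vectors p₁, p₂ with components (cos φ cos λ, cos φ sin λ, sin φ).
The central angle between the endpoints is δ = arccos(p₁·p₂) ≈ 1.780 rad (102.0°).
Interpolate at f = 1/5 with slerp weights a = sin((1−f)δ)/sin δ ≈ 1.011, b = sin(fδ)/sin δ ≈ 0.356.
p = a·p₁ + b·p₂ ≈ (-0.972, -0.038, 0.232); φ = arcsin(p_z) ≈ 13.39°, λ = atan2(p_y, p_x) ≈ -177.77°.

≈ lat 13°N, lon 178°W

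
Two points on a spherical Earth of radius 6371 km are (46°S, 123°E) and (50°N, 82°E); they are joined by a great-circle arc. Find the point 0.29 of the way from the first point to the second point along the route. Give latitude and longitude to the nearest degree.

The haversine formula gives a central angle δ ≈ 1.787 rad (102.4°) between the endpoints.
Interpolate at f = 0.29 with slerp weights a = sin((1−f)δ)/sin δ ≈ 0.977, b = sin(fδ)/sin δ ≈ 0.507.
p = a·p₁ + b·p₂ ≈ (-0.324, 0.892, -0.315); φ = arcsin(p_z) ≈ -18.34°, λ = atan2(p_y, p_x) ≈ 109.98°.

≈ (18°S, 110°E)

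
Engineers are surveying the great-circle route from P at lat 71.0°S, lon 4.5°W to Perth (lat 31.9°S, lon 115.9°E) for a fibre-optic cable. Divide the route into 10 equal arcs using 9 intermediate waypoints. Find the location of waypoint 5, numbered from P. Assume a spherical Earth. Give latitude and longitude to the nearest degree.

Convert each endpoint to a unit vector on the sphere (x = cos φ cos λ, y = cos φ sin λ, z = sin φ).
The central angle between the endpoints is δ = arccos(p₁·p₂) ≈ 1.203 rad (68.9°).
Interpolate at f = 5/10 with slerp weights a = sin((1−f)δ)/sin δ ≈ 0.606, b = sin(fδ)/sin δ ≈ 0.606.
p = a·p₁ + b·p₂ ≈ (-0.028, 0.448, -0.894); φ = arcsin(p_z) ≈ -63.35°, λ = atan2(p_y, p_x) ≈ 93.59°.

≈ lat 63°S, lon 94°E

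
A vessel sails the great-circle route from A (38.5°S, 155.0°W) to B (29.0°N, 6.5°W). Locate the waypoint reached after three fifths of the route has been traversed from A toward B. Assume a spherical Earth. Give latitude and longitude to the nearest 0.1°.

Write both endpoints as unit vectors p₁, p₂ with components (cos φ cos λ, cos φ sin λ, sin φ).
The central angle between the endpoints is δ = arccos(p₁·p₂) ≈ 2.658 rad (152.3°).
Interpolate at f = 3/5 with slerp weights a = sin((1−f)δ)/sin δ ≈ 1.880, b = sin(fδ)/sin δ ≈ 2.151.
p = a·p₁ + b·p₂ ≈ (0.535, -0.835, -0.128); φ = arcsin(p_z) ≈ -7.34°, λ = atan2(p_y, p_x) ≈ -57.33°.

≈ (7.3°S, 57.3°W)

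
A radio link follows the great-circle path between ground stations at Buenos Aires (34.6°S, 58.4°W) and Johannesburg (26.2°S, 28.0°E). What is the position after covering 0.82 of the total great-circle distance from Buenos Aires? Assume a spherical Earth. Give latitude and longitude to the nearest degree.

≈ 32°S, 15°E

Convert each endpoint to a unit vector on the sphere (x = cos φ cos λ, y = cos φ sin λ, z = sin φ).
The central angle between the endpoints is δ = arccos(p₁·p₂) ≈ 1.269 rad (72.7°).
Interpolate at f = 0.82 with slerp weights a = sin((1−f)δ)/sin δ ≈ 0.237, b = sin(fδ)/sin δ ≈ 0.904.
p = a·p₁ + b·p₂ ≈ (0.818, 0.214, -0.534); φ = arcsin(p_z) ≈ -32.25°, λ = atan2(p_y, p_x) ≈ 14.68°.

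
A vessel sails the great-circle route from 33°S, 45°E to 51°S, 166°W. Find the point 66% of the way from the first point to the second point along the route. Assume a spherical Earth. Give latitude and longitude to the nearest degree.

≈ 73°S, 142°E

The haversine formula gives a central angle δ ≈ 1.600 rad (91.7°) between the endpoints.
Interpolate at f = 0.66 with slerp weights a = sin((1−f)δ)/sin δ ≈ 0.518, b = sin(fδ)/sin δ ≈ 0.871.
p = a·p₁ + b·p₂ ≈ (-0.225, 0.174, -0.959); φ = arcsin(p_z) ≈ -73.47°, λ = atan2(p_y, p_x) ≈ 142.16°.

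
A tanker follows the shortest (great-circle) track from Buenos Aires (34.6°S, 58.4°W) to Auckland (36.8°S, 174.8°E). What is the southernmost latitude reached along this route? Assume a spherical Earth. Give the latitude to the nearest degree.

The great circle lies in the plane with unit normal n̂ = (p₁ × p₂)/|p₁ × p₂|.
Here n̂_z ≈ -0.529; the vertex latitude is φ_max = arccos|n̂_z| ≈ 58.1°.
Check via Clairaut: cos φ_max = |cos φ₁| · sin C = cos(34.6°)·sin(140.0°) ≈ 0.529, again giving ≈ 58.1°.

≈ 58°S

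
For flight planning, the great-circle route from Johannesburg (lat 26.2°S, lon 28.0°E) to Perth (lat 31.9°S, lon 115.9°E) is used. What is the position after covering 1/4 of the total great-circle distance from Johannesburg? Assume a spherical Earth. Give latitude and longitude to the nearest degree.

From cos δ = sin φ₁ sin φ₂ + cos φ₁ cos φ₂ cos Δλ, the central angle is δ ≈ 1.307 rad (74.9°).
Interpolate at f = 1/4 with slerp weights a = sin((1−f)δ)/sin δ ≈ 0.860, b = sin(fδ)/sin δ ≈ 0.332.
p = a·p₁ + b·p₂ ≈ (0.558, 0.616, -0.555); φ = arcsin(p_z) ≈ -33.74°, λ = atan2(p_y, p_x) ≈ 47.82°.

≈ lat 34°S, lon 48°E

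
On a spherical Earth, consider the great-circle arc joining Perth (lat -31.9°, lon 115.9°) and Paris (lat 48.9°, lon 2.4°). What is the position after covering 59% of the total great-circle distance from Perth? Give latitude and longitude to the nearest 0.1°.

≈ lat 23.3°, lon 61.7°

Convert each endpoint to a unit vector on the sphere (x = cos φ cos λ, y = cos φ sin λ, z = sin φ).
The central angle between the endpoints is δ = arccos(p₁·p₂) ≈ 2.240 rad (128.4°).
Interpolate at f = 0.59 with slerp weights a = sin((1−f)δ)/sin δ ≈ 1.014, b = sin(fδ)/sin δ ≈ 1.236.
p = a·p₁ + b·p₂ ≈ (0.436, 0.808, 0.396); φ = arcsin(p_z) ≈ 23.32°, λ = atan2(p_y, p_x) ≈ 61.65°.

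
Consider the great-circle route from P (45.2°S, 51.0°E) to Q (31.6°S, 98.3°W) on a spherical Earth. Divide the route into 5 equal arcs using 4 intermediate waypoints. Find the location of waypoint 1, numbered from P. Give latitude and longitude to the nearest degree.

≈ (62°S, 33°E)

From cos δ = sin φ₁ sin φ₂ + cos φ₁ cos φ₂ cos Δλ, the central angle is δ ≈ 1.716 rad (98.3°).
Interpolate at f = 1/5 with slerp weights a = sin((1−f)δ)/sin δ ≈ 0.991, b = sin(fδ)/sin δ ≈ 0.340.
p = a·p₁ + b·p₂ ≈ (0.398, 0.256, -0.881); φ = arcsin(p_z) ≈ -61.78°, λ = atan2(p_y, p_x) ≈ 32.78°.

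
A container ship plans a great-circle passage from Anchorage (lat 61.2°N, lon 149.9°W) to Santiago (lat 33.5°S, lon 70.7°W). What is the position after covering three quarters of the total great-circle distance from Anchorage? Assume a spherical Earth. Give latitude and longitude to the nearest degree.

Write both endpoints as unit vectors p₁, p₂ with components (cos φ cos λ, cos φ sin λ, sin φ).
The central angle between the endpoints is δ = arccos(p₁·p₂) ≈ 1.991 rad (114.1°).
Interpolate at f = 3/4 with slerp weights a = sin((1−f)δ)/sin δ ≈ 0.523, b = sin(fδ)/sin δ ≈ 1.092.
p = a·p₁ + b·p₂ ≈ (0.083, -0.986, -0.144); φ = arcsin(p_z) ≈ -8.30°, λ = atan2(p_y, p_x) ≈ -85.19°.

≈ lat 8°S, lon 85°W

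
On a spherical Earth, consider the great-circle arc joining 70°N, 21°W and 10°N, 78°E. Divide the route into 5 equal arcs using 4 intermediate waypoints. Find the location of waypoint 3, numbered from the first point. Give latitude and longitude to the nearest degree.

≈ 41°N, 64°E

Convert each endpoint to a unit vector on the sphere (x = cos φ cos λ, y = cos φ sin λ, z = sin φ).
The central angle between the endpoints is δ = arccos(p₁·p₂) ≈ 1.460 rad (83.7°).
Interpolate at f = 3/5 with slerp weights a = sin((1−f)δ)/sin δ ≈ 0.555, b = sin(fδ)/sin δ ≈ 0.773.
p = a·p₁ + b·p₂ ≈ (0.335, 0.677, 0.656); φ = arcsin(p_z) ≈ 40.96°, λ = atan2(p_y, p_x) ≈ 63.63°.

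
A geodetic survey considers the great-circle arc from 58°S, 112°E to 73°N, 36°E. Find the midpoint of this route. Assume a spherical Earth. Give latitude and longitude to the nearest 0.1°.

≈ 9.3°N, 86.7°E

The haversine formula gives a central angle δ ≈ 2.455 rad (140.7°) between the endpoints.
Interpolate at f = 1/2 with slerp weights a = sin((1−f)δ)/sin δ ≈ 1.486, b = sin(fδ)/sin δ ≈ 1.486.
p = a·p₁ + b·p₂ ≈ (0.056, 0.985, 0.161); φ = arcsin(p_z) ≈ 9.26°, λ = atan2(p_y, p_x) ≈ 86.72°.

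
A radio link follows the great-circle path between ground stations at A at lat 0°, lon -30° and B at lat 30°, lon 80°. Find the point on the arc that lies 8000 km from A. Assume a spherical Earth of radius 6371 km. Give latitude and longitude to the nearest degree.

Write both endpoints as unit vectors p₁, p₂ with components (cos φ cos λ, cos φ sin λ, sin φ).
The central angle between the endpoints is δ = arccos(p₁·p₂) ≈ 1.872 rad (107.2°). The total great-circle distance is δ·R ≈ 1.872 × 6371 ≈ 11923 km, so the target fraction is f = 8000/11923 ≈ 0.671.
Interpolate at f ≈ 0.671 with slerp weights a = sin((1−f)δ)/sin δ ≈ 0.605, b = sin(fδ)/sin δ ≈ 0.995.
p = a·p₁ + b·p₂ ≈ (0.673, 0.547, 0.498); φ = arcsin(p_z) ≈ 29.85°, λ = atan2(p_y, p_x) ≈ 39.06°.

≈ lat 30°, lon 39°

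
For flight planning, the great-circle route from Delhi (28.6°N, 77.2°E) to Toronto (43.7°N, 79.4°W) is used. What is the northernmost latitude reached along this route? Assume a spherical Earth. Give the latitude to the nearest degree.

≈ 75°N

The great circle lies in the plane with unit normal n̂ = (p₁ × p₂)/|p₁ × p₂|.
Here n̂_z ≈ -0.260; the vertex latitude is φ_max = arccos|n̂_z| ≈ 74.9°.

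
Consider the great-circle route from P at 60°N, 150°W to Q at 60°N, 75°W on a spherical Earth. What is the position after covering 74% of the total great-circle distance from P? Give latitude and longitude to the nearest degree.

Convert each endpoint to a unit vector on the sphere (x = cos φ cos λ, y = cos φ sin λ, z = sin φ).
The central angle between the endpoints is δ = arccos(p₁·p₂) ≈ 0.619 rad (35.4°).
Interpolate at f = 0.74 with slerp weights a = sin((1−f)δ)/sin δ ≈ 0.276, b = sin(fδ)/sin δ ≈ 0.762.
p = a·p₁ + b·p₂ ≈ (-0.021, -0.437, 0.899); φ = arcsin(p_z) ≈ 64.05°, λ = atan2(p_y, p_x) ≈ -92.74°.

≈ 64°N, 93°W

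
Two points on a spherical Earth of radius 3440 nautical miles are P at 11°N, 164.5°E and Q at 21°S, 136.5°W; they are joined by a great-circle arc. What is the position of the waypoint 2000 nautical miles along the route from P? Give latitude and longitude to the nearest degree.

From cos δ = sin φ₁ sin φ₂ + cos φ₁ cos φ₂ cos Δλ, the central angle is δ ≈ 1.155 rad (66.2°). The total great-circle distance is δ·R ≈ 1.155 × 3440 ≈ 3974 nmi, so the target fraction is f = 2000/3974 ≈ 0.503.
Interpolate at f ≈ 0.503 with slerp weights a = sin((1−f)δ)/sin δ ≈ 0.593, b = sin(fδ)/sin δ ≈ 0.600.
p = a·p₁ + b·p₂ ≈ (-0.968, -0.230, -0.102); φ = arcsin(p_z) ≈ -5.85°, λ = atan2(p_y, p_x) ≈ -166.63°.

≈ 6°S, 167°W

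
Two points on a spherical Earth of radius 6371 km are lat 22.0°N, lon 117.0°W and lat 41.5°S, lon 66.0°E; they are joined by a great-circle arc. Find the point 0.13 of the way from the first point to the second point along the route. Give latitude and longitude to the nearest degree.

≈ lat 1°N, lon 119°W

Write both endpoints as unit vectors p₁, p₂ with components (cos φ cos λ, cos φ sin λ, sin φ).
The central angle between the endpoints is δ = arccos(p₁·p₂) ≈ 2.798 rad (160.3°).
Interpolate at f = 0.13 with slerp weights a = sin((1−f)δ)/sin δ ≈ 1.930, b = sin(fδ)/sin δ ≈ 1.057.
p = a·p₁ + b·p₂ ≈ (-0.490, -0.871, 0.022); φ = arcsin(p_z) ≈ 1.28°, λ = atan2(p_y, p_x) ≈ -119.38°.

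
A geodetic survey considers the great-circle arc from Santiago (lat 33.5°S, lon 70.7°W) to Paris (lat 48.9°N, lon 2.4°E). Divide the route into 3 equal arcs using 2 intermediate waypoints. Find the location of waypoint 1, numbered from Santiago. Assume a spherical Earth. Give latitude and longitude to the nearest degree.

Convert each endpoint to a unit vector on the sphere (x = cos φ cos λ, y = cos φ sin λ, z = sin φ).
The central angle between the endpoints is δ = arccos(p₁·p₂) ≈ 1.830 rad (104.9°).
Interpolate at f = 1/3 with slerp weights a = sin((1−f)δ)/sin δ ≈ 0.972, b = sin(fδ)/sin δ ≈ 0.593.
p = a·p₁ + b·p₂ ≈ (0.657, -0.748, -0.090); φ = arcsin(p_z) ≈ -5.14°, λ = atan2(p_y, p_x) ≈ -48.72°.

≈ lat 5°S, lon 49°W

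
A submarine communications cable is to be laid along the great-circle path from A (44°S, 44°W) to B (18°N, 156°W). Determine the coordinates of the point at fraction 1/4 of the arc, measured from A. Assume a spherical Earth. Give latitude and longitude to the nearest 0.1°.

Convert each endpoint to a unit vector on the sphere (x = cos φ cos λ, y = cos φ sin λ, z = sin φ).
The central angle between the endpoints is δ = arccos(p₁·p₂) ≈ 2.061 rad (118.1°).
Interpolate at f = 1/4 with slerp weights a = sin((1−f)δ)/sin δ ≈ 1.133, b = sin(fδ)/sin δ ≈ 0.559.
p = a·p₁ + b·p₂ ≈ (0.101, -0.782, -0.615); φ = arcsin(p_z) ≈ -37.92°, λ = atan2(p_y, p_x) ≈ -82.64°.

≈ (37.9°S, 82.6°W)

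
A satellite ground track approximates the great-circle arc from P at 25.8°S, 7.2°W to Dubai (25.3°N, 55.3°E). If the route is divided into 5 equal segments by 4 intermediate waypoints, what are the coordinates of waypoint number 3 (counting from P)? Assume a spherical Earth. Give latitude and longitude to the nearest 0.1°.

≈ 5.1°N, 30.0°E

The haversine formula gives a central angle δ ≈ 1.380 rad (79.1°) between the endpoints.
Interpolate at f = 3/5 with slerp weights a = sin((1−f)δ)/sin δ ≈ 0.534, b = sin(fδ)/sin δ ≈ 0.750.
p = a·p₁ + b·p₂ ≈ (0.863, 0.497, 0.088); φ = arcsin(p_z) ≈ 5.06°, λ = atan2(p_y, p_x) ≈ 29.95°.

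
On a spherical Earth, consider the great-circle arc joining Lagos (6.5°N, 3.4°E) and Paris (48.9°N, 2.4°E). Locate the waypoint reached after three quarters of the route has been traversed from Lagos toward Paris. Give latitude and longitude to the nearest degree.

Convert each endpoint to a unit vector on the sphere (x = cos φ cos λ, y = cos φ sin λ, z = sin φ).
The central angle between the endpoints is δ = arccos(p₁·p₂) ≈ 0.740 rad (42.4°).
Interpolate at f = 3/4 with slerp weights a = sin((1−f)δ)/sin δ ≈ 0.273, b = sin(fδ)/sin δ ≈ 0.781.
p = a·p₁ + b·p₂ ≈ (0.784, 0.038, 0.620); φ = arcsin(p_z) ≈ 38.30°, λ = atan2(p_y, p_x) ≈ 2.75°.

≈ 38°N, 3°E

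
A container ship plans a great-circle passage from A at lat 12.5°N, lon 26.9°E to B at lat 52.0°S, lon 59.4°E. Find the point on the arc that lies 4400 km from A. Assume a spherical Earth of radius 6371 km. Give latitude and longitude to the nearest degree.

The haversine formula gives a central angle δ ≈ 1.228 rad (70.3°) between the endpoints. The total great-circle distance is δ·R ≈ 1.228 × 6371 ≈ 7822 km, so the target fraction is f = 4400/7822 ≈ 0.563.
Interpolate at f ≈ 0.563 with slerp weights a = sin((1−f)δ)/sin δ ≈ 0.543, b = sin(fδ)/sin δ ≈ 0.676.
p = a·p₁ + b·p₂ ≈ (0.685, 0.598, -0.415); φ = arcsin(p_z) ≈ -24.55°, λ = atan2(p_y, p_x) ≈ 41.14°.

≈ lat 25°S, lon 41°E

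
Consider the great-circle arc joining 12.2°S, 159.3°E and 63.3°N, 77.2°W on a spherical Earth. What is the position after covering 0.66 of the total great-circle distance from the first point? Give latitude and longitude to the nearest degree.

Write both endpoints as unit vectors p₁, p₂ with components (cos φ cos λ, cos φ sin λ, sin φ).
The central angle between the endpoints is δ = arccos(p₁·p₂) ≈ 2.017 rad (115.5°).
Interpolate at f = 0.66 with slerp weights a = sin((1−f)δ)/sin δ ≈ 0.702, b = sin(fδ)/sin δ ≈ 1.077.
p = a·p₁ + b·p₂ ≈ (-0.534, -0.229, 0.814); φ = arcsin(p_z) ≈ 54.44°, λ = atan2(p_y, p_x) ≈ -156.78°.

≈ 54°N, 157°W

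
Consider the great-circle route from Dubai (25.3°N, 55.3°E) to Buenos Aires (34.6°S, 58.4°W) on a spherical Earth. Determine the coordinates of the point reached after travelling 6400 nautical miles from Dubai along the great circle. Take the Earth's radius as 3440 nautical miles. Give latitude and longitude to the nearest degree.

The haversine formula gives a central angle δ ≈ 2.143 rad (122.8°) between the endpoints. The total great-circle distance is δ·R ≈ 2.143 × 3440 ≈ 7373 nmi, so the target fraction is f = 6400/7373 ≈ 0.868.
Interpolate at f ≈ 0.868 with slerp weights a = sin((1−f)δ)/sin δ ≈ 0.332, b = sin(fδ)/sin δ ≈ 1.140.
p = a·p₁ + b·p₂ ≈ (0.663, -0.553, -0.506); φ = arcsin(p_z) ≈ -30.37°, λ = atan2(p_y, p_x) ≈ -39.82°.

≈ 30°S, 40°W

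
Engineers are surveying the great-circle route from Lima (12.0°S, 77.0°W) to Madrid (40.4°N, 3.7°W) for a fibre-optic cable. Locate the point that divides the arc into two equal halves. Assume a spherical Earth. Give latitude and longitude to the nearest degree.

≈ 17°N, 46°W

The haversine formula gives a central angle δ ≈ 1.491 rad (85.5°) between the endpoints.
Interpolate at f = 1/2 with slerp weights a = sin((1−f)δ)/sin δ ≈ 0.681, b = sin(fδ)/sin δ ≈ 0.681.
p = a·p₁ + b·p₂ ≈ (0.667, -0.682, 0.300); φ = arcsin(p_z) ≈ 17.43°, λ = atan2(p_y, p_x) ≈ -45.64°.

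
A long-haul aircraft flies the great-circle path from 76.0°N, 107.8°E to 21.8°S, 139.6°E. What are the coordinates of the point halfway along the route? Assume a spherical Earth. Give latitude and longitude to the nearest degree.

Write both endpoints as unit vectors p₁, p₂ with components (cos φ cos λ, cos φ sin λ, sin φ).
The central angle between the endpoints is δ = arccos(p₁·p₂) ≈ 1.741 rad (99.8°).
Interpolate at f = 1/2 with slerp weights a = sin((1−f)δ)/sin δ ≈ 0.776, b = sin(fδ)/sin δ ≈ 0.776.
p = a·p₁ + b·p₂ ≈ (-0.606, 0.646, 0.465); φ = arcsin(p_z) ≈ 27.69°, λ = atan2(p_y, p_x) ≈ 133.19°.

≈ 28°N, 133°E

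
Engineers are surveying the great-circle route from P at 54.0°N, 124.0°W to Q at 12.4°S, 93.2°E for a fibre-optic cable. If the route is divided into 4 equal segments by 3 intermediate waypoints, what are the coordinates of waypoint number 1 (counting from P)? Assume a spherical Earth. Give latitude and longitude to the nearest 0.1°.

≈ 62.6°N, 174.1°E

Write both endpoints as unit vectors p₁, p₂ with components (cos φ cos λ, cos φ sin λ, sin φ).
The central angle between the endpoints is δ = arccos(p₁·p₂) ≈ 2.254 rad (129.1°).
Interpolate at f = 1/4 with slerp weights a = sin((1−f)δ)/sin δ ≈ 1.280, b = sin(fδ)/sin δ ≈ 0.688.
p = a·p₁ + b·p₂ ≈ (-0.458, 0.048, 0.888); φ = arcsin(p_z) ≈ 62.57°, λ = atan2(p_y, p_x) ≈ 174.06°.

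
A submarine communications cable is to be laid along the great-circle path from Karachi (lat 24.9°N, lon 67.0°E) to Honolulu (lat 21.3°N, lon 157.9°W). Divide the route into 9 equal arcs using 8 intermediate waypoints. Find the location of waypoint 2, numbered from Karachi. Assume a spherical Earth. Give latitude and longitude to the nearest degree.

The haversine formula gives a central angle δ ≈ 2.033 rad (116.5°) between the endpoints.
Interpolate at f = 2/9 with slerp weights a = sin((1−f)δ)/sin δ ≈ 1.117, b = sin(fδ)/sin δ ≈ 0.488.
p = a·p₁ + b·p₂ ≈ (-0.025, 0.762, 0.647); φ = arcsin(p_z) ≈ 40.35°, λ = atan2(p_y, p_x) ≈ 91.88°.

≈ lat 40°N, lon 92°E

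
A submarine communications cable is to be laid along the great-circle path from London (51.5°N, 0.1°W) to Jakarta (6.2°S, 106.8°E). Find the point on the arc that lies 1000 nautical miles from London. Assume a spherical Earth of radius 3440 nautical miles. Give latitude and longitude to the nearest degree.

≈ (51°N, 27°E)

Convert each endpoint to a unit vector on the sphere (x = cos φ cos λ, y = cos φ sin λ, z = sin φ).
The central angle between the endpoints is δ = arccos(p₁·p₂) ≈ 1.838 rad (105.3°). The total great-circle distance is δ·R ≈ 1.838 × 3440 ≈ 6324 nmi, so the target fraction is f = 1000/6324 ≈ 0.158.
Interpolate at f ≈ 0.158 with slerp weights a = sin((1−f)δ)/sin δ ≈ 1.037, b = sin(fδ)/sin δ ≈ 0.297.
p = a·p₁ + b·p₂ ≈ (0.560, 0.282, 0.779); φ = arcsin(p_z) ≈ 51.19°, λ = atan2(p_y, p_x) ≈ 26.71°.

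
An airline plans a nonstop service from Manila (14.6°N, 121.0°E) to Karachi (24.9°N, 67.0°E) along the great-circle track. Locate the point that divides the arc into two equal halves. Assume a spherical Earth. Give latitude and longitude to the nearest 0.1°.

≈ 21.9°N, 94.9°E

Write both endpoints as unit vectors p₁, p₂ with components (cos φ cos λ, cos φ sin λ, sin φ).
The central angle between the endpoints is δ = arccos(p₁·p₂) ≈ 0.899 rad (51.5°).
Interpolate at f = 1/2 with slerp weights a = sin((1−f)δ)/sin δ ≈ 0.555, b = sin(fδ)/sin δ ≈ 0.555.
p = a·p₁ + b·p₂ ≈ (-0.080, 0.924, 0.374); φ = arcsin(p_z) ≈ 21.94°, λ = atan2(p_y, p_x) ≈ 94.94°.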